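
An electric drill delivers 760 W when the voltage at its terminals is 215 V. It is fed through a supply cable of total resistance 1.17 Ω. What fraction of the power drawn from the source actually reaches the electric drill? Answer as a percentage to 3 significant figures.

98.1 %

I = P / V = 760 / 215 = 3.535 A through the supply cable.
P_line = I² R_line = (3.535)² × 1.17 = 14.62 W
P_source = P_load + P_line = 760.0 + 14.62 = 774.6 W
η = P_load / P_source = 760.0 / 774.6 = 0.9811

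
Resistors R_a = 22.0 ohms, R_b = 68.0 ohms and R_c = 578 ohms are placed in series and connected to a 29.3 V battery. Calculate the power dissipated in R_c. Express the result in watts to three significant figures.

1.11 W

Every series element carries the same I. Get I from the total resistance, then P = I² × R_c.
R_total = 22.0 + 68.0 + 578 = 668.0 Ω
I = V / R_total = 29.3 / 668.0 = 0.04386 A
P_R_c = I² × R_c = (0.04386)² × 578 = 1.112 W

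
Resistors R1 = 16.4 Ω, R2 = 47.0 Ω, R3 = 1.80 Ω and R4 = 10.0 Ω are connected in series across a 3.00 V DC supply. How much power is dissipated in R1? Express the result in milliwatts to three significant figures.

26.1 mW

Every series element carries the same I. Get I from the total resistance, then P = I² × R1.
R_total = 16.4 + 47.0 + 1.80 + 10.0 = 75.20 Ω
I = V / R_total = 3.00 / 75.20 = 0.03989 A
P_R1 = I² × R1 = (0.03989)² × 16.4 = 0.02610 W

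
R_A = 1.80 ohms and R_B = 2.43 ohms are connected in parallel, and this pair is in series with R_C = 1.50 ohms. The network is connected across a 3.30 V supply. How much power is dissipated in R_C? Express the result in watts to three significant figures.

2.54 W

Reduce the parallel combination to a single R_p; the circuit then becomes R_p in series with the remaining resistor.
R_p = (1.80×2.43)/(1.80+2.43) = 1.034 Ω
R_total = R_p + 1.50 = 1.034 + 1.50 = 2.534 Ω
I = V / R_total = 3.30 / 2.534 = 1.302 A
All the supply current flows through R_C; use P = I²R_C.
P_R_C = (1.302)² × 1.50 = 2.544 W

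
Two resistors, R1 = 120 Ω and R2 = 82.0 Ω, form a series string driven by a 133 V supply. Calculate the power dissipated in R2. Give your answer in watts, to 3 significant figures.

35.5 W

Since the resistors are in series they all carry the loop current I = V/R_total; the power in any one is I²R.
R_total = 120 + 82.0 = 202.0 Ω
I = V / R_total = 133 / 202.0 = 0.6584 A
P_R2 = I² × R2 = (0.6584)² × 82.0 = 35.55 W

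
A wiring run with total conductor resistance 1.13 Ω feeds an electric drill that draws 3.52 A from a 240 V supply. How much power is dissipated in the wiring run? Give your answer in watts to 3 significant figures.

14.0 W

Only the current and the line resistance are needed for the I²R loss.
The wiring run carries the full 3.52 A.
P_line = I² R_line = (3.520)² × 1.13 = 14.00 W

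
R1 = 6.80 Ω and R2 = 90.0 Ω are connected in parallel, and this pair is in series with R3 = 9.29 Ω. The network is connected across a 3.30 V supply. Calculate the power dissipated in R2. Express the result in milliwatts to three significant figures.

Reduce the parallel combination to a single R_p; the circuit then becomes R_p in series with the remaining resistor.
R_p = (6.80×90.0)/(6.80+90.0) = 6.322 Ω
R_total = R_p + 9.29 = 6.322 + 9.29 = 15.61 Ω
I = V / R_total = 3.30 / 15.61 = 0.2114 A
Voltage across the parallel pair: V_p = I × R_p = 0.2114 × 6.322 = 1.336 V
Use P = V²/R for R2 with V = V_p.
P_R2 = (1.336)² / 90.0 = 0.01984 W

19.8 mW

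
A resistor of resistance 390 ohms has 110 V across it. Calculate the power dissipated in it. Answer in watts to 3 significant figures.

Voltage and resistance are given, so P = V²/R is the one-step route.
P = (110 V)² / 390 Ω = 31.03 W

31.0 W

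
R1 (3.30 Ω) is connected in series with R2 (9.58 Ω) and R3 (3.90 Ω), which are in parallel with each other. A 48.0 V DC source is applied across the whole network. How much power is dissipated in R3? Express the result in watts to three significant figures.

Collapse R2‖R3 to a single equivalent, reducing the network to two series elements.
R_p = (9.58×3.90)/(9.58+3.90) = 2.772 Ω
R_total = 3.30 + 2.772 = 6.072 Ω
I = V / R_total = 48.0 / 6.072 = 7.906 A
Voltage across the parallel pair: V_p = I × R_p = 7.906 × 2.772 = 21.91 V
R3 is across V_p, so use P = V²/R for that branch.
P_R3 = (21.91)² / 3.90 = 123.1 W

123 W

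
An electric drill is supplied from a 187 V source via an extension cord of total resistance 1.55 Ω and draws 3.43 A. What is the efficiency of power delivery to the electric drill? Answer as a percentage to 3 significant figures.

97.2 %

The extension cord carries the full 3.43 A.
P_line = I² R_line = (3.430)² × 1.55 = 18.24 W
P_source = V I = 187 × 3.430 = 641.4 W; P_load = 623.2 W
η = P_load / P_source = 623.2 / 641.4 = 0.9716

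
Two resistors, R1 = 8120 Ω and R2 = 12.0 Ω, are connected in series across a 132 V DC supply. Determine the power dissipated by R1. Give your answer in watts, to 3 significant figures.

2.14 W

In a series string the same current flows through every resistor — find that current, then P = I²R for the one we want.
R_total = 8120 + 12.0 = 8132 Ω
I = V / R_total = 132 / 8132 = 0.01623 A
P_R1 = I² × R1 = (0.01623)² × 8120 = 2.139 W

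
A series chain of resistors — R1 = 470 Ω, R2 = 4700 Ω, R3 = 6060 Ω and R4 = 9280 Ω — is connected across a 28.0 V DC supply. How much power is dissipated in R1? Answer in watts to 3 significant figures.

0.000876 W

Since the resistors are in series they all carry the loop current I = V/R_total; the power in any one is I²R.
R_total = 470 + 4700 + 6060 + 9280 = 20510 Ω
I = V / R_total = 28.0 / 20510 = 0.001365 A
P_R1 = I² × R1 = (0.001365)² × 470 = 0.0008760 W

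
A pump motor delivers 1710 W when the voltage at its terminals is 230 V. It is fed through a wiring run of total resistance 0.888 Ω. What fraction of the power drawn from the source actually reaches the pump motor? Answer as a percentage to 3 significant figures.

I = P / V = 1710 / 230 = 7.435 A through the wiring run.
P_line = I² R_line = (7.435)² × 0.888 = 49.09 W
P_source = P_load + P_line = 1710 + 49.09 = 1759 W
η = P_load / P_source = 1710 / 1759 = 0.9721

97.2 %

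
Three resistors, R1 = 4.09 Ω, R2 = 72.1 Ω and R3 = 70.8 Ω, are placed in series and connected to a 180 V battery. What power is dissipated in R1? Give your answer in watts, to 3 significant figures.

6.13 W

Since the resistors are in series they all carry the loop current I = V/R_total; the power in any one is I²R.
R_total = 4.09 + 72.1 + 70.8 = 147.0 Ω
I = V / R_total = 180 / 147.0 = 1.225 A
P_R1 = I² × R1 = (1.225)² × 4.09 = 6.133 W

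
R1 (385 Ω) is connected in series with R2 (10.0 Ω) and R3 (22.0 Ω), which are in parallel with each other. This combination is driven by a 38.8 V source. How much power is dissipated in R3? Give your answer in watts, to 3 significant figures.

0.0211 W

Replace R2 and R3 with their parallel equivalent so the circuit becomes R1 in series with R_p.
R_p = (10.0×22.0)/(10.0+22.0) = 6.875 Ω
R_total = 385 + 6.875 = 391.9 Ω
I = V / R_total = 38.8 / 391.9 = 0.09901 A
Voltage across the parallel pair: V_p = I × R_p = 0.09901 × 6.875 = 0.6807 V
R3 is across V_p, so use P = V²/R for that branch.
P_R3 = (0.6807)² / 22.0 = 0.02106 W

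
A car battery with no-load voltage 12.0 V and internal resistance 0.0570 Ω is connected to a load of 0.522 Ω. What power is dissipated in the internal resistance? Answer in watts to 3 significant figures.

24.5 W

r is in series with the load, so it carries the full circuit current — the loss in it is I²r.
I = ε / (r + R) = 12.0 / (0.0570 + 0.522) = 20.73 A
P_int = I² r = (20.73)² × 0.0570 = 24.48 W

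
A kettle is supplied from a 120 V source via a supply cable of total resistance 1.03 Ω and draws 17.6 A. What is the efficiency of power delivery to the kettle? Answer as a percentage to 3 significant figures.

The supply cable carries the full 17.6 A.
P_line = I² R_line = (17.60)² × 1.03 = 319.1 W
P_source = V I = 120 × 17.60 = 2112 W; P_load = 1793 W
η = P_load / P_source = 1793 / 2112 = 0.8489

84.9 %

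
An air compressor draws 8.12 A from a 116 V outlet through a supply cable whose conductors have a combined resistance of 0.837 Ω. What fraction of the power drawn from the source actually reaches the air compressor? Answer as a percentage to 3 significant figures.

The supply cable carries the full 8.12 A.
P_line = I² R_line = (8.120)² × 0.837 = 55.19 W
P_source = V I = 116 × 8.120 = 941.9 W; P_load = 886.7 W
η = P_load / P_source = 886.7 / 941.9 = 0.9414

94.1 %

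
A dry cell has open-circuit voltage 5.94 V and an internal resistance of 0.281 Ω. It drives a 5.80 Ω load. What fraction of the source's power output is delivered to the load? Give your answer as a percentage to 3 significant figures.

95.4 %

The source delivers εI, of which I²R reaches the load and I²r is lost; since I is common, η = R/(R+r).
η = R / (R + r) = 5.80 / (5.80 + 0.281) = 0.9538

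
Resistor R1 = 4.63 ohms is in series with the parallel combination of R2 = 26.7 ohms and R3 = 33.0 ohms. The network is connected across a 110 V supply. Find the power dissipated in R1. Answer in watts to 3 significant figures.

149 W

Reduce the parallel pair to R_p first; the network is then a simple series string.
R_p = (26.7×33.0)/(26.7+33.0) = 14.76 Ω
R_total = 4.63 + 14.76 = 19.39 Ω
I = V / R_total = 110 / 19.39 = 5.673 A
The full supply current passes through R1: P = I²R.
P_R1 = (5.673)² × 4.63 = 149.0 W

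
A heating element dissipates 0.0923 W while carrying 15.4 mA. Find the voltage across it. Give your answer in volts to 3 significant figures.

The two known quantities fix the third via V = P / I.
V = 0.0923 / 0.01540 = 5.994 V

5.99 V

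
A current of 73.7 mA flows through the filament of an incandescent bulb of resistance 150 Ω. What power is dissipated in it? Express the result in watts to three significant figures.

0.815 W

With I and R stated, P = I²R applies in one step.
P = (0.07370 A)² × 150 Ω = 0.8148 W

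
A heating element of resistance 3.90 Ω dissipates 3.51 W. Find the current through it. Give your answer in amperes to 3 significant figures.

The two known quantities fix the third via I = √(P / R).
I = √(3.51 / 3.90) = 0.9487 A

0.949 A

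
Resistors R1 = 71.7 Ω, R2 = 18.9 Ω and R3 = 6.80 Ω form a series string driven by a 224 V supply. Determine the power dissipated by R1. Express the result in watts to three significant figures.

Since the resistors are in series they all carry the loop current I = V/R_total; the power in any one is I²R.
R_total = 71.7 + 18.9 + 6.80 = 97.40 Ω
I = V / R_total = 224 / 97.40 = 2.300 A
P_R1 = I² × R1 = (2.300)² × 71.7 = 379.2 W

379 W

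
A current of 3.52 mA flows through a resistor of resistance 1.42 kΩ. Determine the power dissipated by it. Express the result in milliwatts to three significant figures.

Knowing I and R, the power is just I²R — no need to find V first.
P = (0.003520 A)² × 1420 Ω = 0.01759 W

17.6 mW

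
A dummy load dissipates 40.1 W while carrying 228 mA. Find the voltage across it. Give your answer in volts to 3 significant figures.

Rearranging the power relation for the two known quantities gives V = P / I.
V = 40.1 / 0.2280 = 175.9 V

176 V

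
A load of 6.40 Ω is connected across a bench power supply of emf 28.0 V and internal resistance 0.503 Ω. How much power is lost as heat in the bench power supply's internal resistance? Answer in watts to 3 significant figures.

8.28 W

r is in series with the load, so it carries the full circuit current — the loss in it is I²r.
I = ε / (r + R) = 28.0 / (0.503 + 6.40) = 4.056 A
P_int = I² r = (4.056)² × 0.503 = 8.276 W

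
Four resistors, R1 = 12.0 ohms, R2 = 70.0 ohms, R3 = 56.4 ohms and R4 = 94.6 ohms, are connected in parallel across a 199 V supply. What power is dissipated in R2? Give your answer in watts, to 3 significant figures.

566 W

R2 sits directly across the source, so P = V²/R with V = 199 V.
P_R2 = V² / R2 = (199)² / 70.0 Ω = 565.7 W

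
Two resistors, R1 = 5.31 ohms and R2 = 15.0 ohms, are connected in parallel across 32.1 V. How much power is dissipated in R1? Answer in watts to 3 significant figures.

194 W

Parallel branches share the same voltage; P = V²/R gives the branch power in one step.
P_R1 = V² / R1 = (32.1)² / 5.31 Ω = 194.1 W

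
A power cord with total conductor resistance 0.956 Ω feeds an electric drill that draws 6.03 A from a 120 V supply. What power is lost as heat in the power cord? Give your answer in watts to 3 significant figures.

34.8 W

Line loss is just I²R for the cable — we know both I and R_line directly.
The power cord carries the full 6.03 A.
P_line = I² R_line = (6.030)² × 0.956 = 34.76 W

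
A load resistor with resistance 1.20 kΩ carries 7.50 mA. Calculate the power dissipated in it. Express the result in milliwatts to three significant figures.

67.5 mW

With I and R stated, P = I²R applies in one step.
P = (0.007500 A)² × 1200 Ω = 0.06750 W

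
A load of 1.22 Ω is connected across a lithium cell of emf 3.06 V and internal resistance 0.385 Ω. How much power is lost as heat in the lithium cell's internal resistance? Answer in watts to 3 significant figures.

The source's internal resistance is just another series element carrying I; its dissipation is I²r.
I = ε / (r + R) = 3.06 / (0.385 + 1.22) = 1.907 A
P_int = I² r = (1.907)² × 0.385 = 1.399 W

1.40 W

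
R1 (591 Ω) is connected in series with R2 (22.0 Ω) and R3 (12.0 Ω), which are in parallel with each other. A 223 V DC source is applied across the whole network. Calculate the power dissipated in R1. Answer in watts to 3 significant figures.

Reduce the parallel pair to R_p first; the network is then a simple series string.
R_p = (22.0×12.0)/(22.0+12.0) = 7.765 Ω
R_total = 591 + 7.765 = 598.8 Ω
I = V / R_total = 223 / 598.8 = 0.3724 A
All the current flows through R1; use P = I²R.
P_R1 = (0.3724)² × 591 = 81.98 W

82.0 W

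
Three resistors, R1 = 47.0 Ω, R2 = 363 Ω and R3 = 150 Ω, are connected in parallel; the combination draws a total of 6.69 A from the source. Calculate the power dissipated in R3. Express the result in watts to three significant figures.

317 W

The branches share the same voltage, but only the total current is given — find V from the equivalent resistance first.
1/R_eq = 1/47.0 + 1/363 + 1/150 ⇒ R_eq = 32.58 Ω
V = I_total × R_eq = 6.690 × 32.58 = 217.9 V
P_R3 = V² / R3 = (217.9)² / 150 = 316.6 W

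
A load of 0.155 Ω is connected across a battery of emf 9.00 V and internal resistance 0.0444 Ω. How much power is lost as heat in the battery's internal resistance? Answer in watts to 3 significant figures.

90.5 W

The internal resistance carries the same current as the load; P_int = I²r.
I = ε / (r + R) = 9.00 / (0.0444 + 0.155) = 45.14 A
P_int = I² r = (45.14)² × 0.0444 = 90.45 W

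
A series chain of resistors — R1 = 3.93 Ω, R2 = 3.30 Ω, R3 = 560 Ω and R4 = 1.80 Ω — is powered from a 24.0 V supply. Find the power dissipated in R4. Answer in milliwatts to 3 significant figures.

The current is common to all series resistors; compute it, then apply P = I²R for the target.
R_total = 3.93 + 3.30 + 560 + 1.80 = 569.0 Ω
I = V / R_total = 24.0 / 569.0 = 0.04218 A
P_R4 = I² × R4 = (0.04218)² × 1.80 = 0.003202 W

3.20 mW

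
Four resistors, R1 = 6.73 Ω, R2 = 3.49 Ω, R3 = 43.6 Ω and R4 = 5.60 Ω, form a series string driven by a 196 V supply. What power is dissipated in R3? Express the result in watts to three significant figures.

Every series element carries the same I. Get I from the total resistance, then P = I² × R3.
R_total = 6.73 + 3.49 + 43.6 + 5.60 = 59.42 Ω
I = V / R_total = 196 / 59.42 = 3.299 A
P_R3 = I² × R3 = (3.299)² × 43.6 = 474.4 W

474 W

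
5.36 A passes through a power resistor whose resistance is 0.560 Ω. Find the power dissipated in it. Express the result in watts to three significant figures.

16.1 W

Knowing I and R, the power is just I²R — no need to find V first.
P = (5.360 A)² × 0.560 Ω = 16.09 W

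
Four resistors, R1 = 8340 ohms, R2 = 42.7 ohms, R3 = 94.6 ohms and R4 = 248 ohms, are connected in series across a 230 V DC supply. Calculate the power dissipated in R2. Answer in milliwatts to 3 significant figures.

Since the resistors are in series they all carry the loop current I = V/R_total; the power in any one is I²R.
R_total = 8340 + 42.7 + 94.6 + 248 = 8725 Ω
I = V / R_total = 230 / 8725 = 0.02636 A
P_R2 = I² × R2 = (0.02636)² × 42.7 = 0.02967 W

29.7 mW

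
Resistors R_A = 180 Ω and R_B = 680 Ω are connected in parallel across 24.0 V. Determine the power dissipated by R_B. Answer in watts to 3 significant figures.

0.847 W

Parallel branches share the same voltage; P = V²/R gives the branch power in one step.
P_R_B = V² / R_B = (24.0)² / 680 Ω = 0.8471 W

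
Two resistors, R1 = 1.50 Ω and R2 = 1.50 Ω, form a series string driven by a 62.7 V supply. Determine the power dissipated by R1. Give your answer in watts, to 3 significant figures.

655 W

Series elements share the same current, so find I first, then use P = I²R.
R_total = 1.50 + 1.50 = 3.000 Ω
I = V / R_total = 62.7 / 3.000 = 20.90 A
P_R1 = I² × R1 = (20.90)² × 1.50 = 655.2 W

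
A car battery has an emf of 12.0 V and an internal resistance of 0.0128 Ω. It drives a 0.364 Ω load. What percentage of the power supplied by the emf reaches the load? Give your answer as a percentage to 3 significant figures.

96.6 %

Efficiency is P_load / P_total. With a series r and R sharing the same I, P = I²R for each, so η = R/(R+r).
η = R / (R + r) = 0.364 / (0.364 + 0.0128) = 0.9660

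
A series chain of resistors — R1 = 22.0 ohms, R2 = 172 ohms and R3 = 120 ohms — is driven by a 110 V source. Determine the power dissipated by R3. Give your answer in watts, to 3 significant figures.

Series elements share the same current, so find I first, then use P = I²R.
R_total = 22.0 + 172 + 120 = 314.0 Ω
I = V / R_total = 110 / 314.0 = 0.3503 A
P_R3 = I² × R3 = (0.3503)² × 120 = 14.73 W

14.7 W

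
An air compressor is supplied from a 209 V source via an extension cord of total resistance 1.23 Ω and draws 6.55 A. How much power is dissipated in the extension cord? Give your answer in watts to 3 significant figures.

Only the current and the line resistance are needed for the I²R loss.
The extension cord carries the full 6.55 A.
P_line = I² R_line = (6.550)² × 1.23 = 52.77 W

52.8 W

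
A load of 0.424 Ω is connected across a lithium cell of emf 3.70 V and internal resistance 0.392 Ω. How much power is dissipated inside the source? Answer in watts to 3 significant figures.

8.06 W

Internal loss is I²r, with I set by the total series resistance r+R.
I = ε / (r + R) = 3.70 / (0.392 + 0.424) = 4.534 A
P_int = I² r = (4.534)² × 0.392 = 8.060 W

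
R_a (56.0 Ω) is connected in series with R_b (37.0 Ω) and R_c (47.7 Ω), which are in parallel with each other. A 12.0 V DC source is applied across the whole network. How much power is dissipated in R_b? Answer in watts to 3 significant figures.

0.286 W

Reduce the parallel pair to R_p first; the network is then a simple series string.
R_p = (37.0×47.7)/(37.0+47.7) = 20.84 Ω
R_total = 56.0 + 20.84 = 76.84 Ω
I = V / R_total = 12.0 / 76.84 = 0.1562 A
Voltage across the parallel pair: V_p = I × R_p = 0.1562 × 20.84 = 3.254 V
With V_p across R_b, its power is V_p²/R_b.
P_R_b = (3.254)² / 37.0 = 0.2862 W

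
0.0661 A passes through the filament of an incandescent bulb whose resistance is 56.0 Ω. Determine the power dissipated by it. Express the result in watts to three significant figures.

Current and resistance are given, so P = I²R is the direct form.
P = (0.06610 A)² × 56.0 Ω = 0.2447 W

0.245 W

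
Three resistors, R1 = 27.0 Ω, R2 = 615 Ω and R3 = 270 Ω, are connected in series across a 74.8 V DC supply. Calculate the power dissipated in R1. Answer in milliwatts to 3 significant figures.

The current is common to all series resistors; compute it, then apply P = I²R for the target.
R_total = 27.0 + 615 + 270 = 912.0 Ω
I = V / R_total = 74.8 / 912.0 = 0.08202 A
P_R1 = I² × R1 = (0.08202)² × 27.0 = 0.1816 W

182 mW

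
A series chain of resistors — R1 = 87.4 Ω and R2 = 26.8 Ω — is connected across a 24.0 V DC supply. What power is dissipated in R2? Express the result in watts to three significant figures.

Every series element carries the same I. Get I from the total resistance, then P = I² × R2.
R_total = 87.4 + 26.8 = 114.2 Ω
I = V / R_total = 24.0 / 114.2 = 0.2102 A
P_R2 = I² × R2 = (0.2102)² × 26.8 = 1.184 W

1.18 W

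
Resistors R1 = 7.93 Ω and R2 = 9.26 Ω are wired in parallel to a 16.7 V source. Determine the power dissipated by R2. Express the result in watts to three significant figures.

30.1 W

Parallel branches share the same voltage; P = V²/R gives the branch power in one step.
P_R2 = V² / R2 = (16.7)² / 9.26 Ω = 30.12 W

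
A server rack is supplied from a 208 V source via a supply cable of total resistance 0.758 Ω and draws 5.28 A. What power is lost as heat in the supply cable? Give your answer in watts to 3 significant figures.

The supply cable is a series resistance carrying the load current; its dissipation is I²R_line.
The supply cable carries the full 5.28 A.
P_line = I² R_line = (5.280)² × 0.758 = 21.13 W

21.1 W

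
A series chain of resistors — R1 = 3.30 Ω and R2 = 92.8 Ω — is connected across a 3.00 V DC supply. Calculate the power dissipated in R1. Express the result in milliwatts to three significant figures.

3.22 mW

Every series element carries the same I. Get I from the total resistance, then P = I² × R1.
R_total = 3.30 + 92.8 = 96.10 Ω
I = V / R_total = 3.00 / 96.10 = 0.03122 A
P_R1 = I² × R1 = (0.03122)² × 3.30 = 0.003216 W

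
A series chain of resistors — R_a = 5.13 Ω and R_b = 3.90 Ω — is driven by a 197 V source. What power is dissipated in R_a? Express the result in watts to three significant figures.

2440 W

Series elements share the same current, so find I first, then use P = I²R.
R_total = 5.13 + 3.90 = 9.030 Ω
I = V / R_total = 197 / 9.030 = 21.82 A
P_R_a = I² × R_a = (21.82)² × 5.13 = 2442 W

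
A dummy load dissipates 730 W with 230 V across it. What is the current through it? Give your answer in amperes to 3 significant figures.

3.17 A

Rearranging the power relation for the two known quantities gives I = P / V.
I = 730 / 230 = 3.174 A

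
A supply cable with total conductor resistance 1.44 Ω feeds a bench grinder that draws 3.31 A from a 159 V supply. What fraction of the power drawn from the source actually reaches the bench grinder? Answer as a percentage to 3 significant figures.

The supply cable carries the full 3.31 A.
P_line = I² R_line = (3.310)² × 1.44 = 15.78 W
P_source = V I = 159 × 3.310 = 526.3 W; P_load = 510.5 W
η = P_load / P_source = 510.5 / 526.3 = 0.9700

97.0 %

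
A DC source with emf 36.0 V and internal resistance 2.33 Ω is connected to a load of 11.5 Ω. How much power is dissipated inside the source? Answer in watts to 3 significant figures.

r is in series with the load, so it carries the full circuit current — the loss in it is I²r.
I = ε / (r + R) = 36.0 / (2.33 + 11.5) = 2.603 A
P_int = I² r = (2.603)² × 2.33 = 15.79 W

15.8 W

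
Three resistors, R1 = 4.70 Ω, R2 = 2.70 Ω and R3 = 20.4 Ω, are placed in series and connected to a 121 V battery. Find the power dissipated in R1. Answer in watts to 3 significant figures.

89.0 W

The current is common to all series resistors; compute it, then apply P = I²R for the target.
R_total = 4.70 + 2.70 + 20.4 = 27.80 Ω
I = V / R_total = 121 / 27.80 = 4.353 A
P_R1 = I² × R1 = (4.353)² × 4.70 = 89.04 W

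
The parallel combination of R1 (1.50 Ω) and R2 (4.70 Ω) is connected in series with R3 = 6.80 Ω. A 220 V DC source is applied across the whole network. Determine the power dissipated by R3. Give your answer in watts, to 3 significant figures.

5220 W

Collapse the R1‖R2 pair into one equivalent R_p; then R_p and R3 form a series string.
R_p = (1.50×4.70)/(1.50+4.70) = 1.137 Ω
R_total = R_p + 6.80 = 1.137 + 6.80 = 7.937 Ω
I = V / R_total = 220 / 7.937 = 27.72 A
R3 carries the full series current, so P = I²R.
P_R3 = (27.72)² × 6.80 = 5224 W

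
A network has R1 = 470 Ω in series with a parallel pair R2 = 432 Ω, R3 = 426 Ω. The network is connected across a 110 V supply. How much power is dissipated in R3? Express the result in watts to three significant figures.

2.79 W

Replace R2 and R3 with their parallel equivalent so the circuit becomes R1 in series with R_p.
R_p = (432×426)/(432+426) = 214.5 Ω
R_total = 470 + 214.5 = 684.5 Ω
I = V / R_total = 110 / 684.5 = 0.1607 A
Voltage across the parallel pair: V_p = I × R_p = 0.1607 × 214.5 = 34.47 V
R3 is across V_p, so use P = V²/R for that branch.
P_R3 = (34.47)² / 426 = 2.789 W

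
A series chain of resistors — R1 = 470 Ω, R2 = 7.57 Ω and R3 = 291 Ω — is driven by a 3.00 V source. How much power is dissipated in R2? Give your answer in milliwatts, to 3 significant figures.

0.115 mW

Series elements share the same current, so find I first, then use P = I²R.
R_total = 470 + 7.57 + 291 = 768.6 Ω
I = V / R_total = 3.00 / 768.6 = 0.003903 A
P_R2 = I² × R2 = (0.003903)² × 7.57 = 0.0001153 W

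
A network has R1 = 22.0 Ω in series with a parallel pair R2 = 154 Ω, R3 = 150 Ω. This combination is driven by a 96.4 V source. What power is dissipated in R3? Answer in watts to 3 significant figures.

37.3 W

Reduce the parallel pair to R_p first; the network is then a simple series string.
R_p = (154×150)/(154+150) = 75.99 Ω
R_total = 22.0 + 75.99 = 97.99 Ω
I = V / R_total = 96.4 / 97.99 = 0.9838 A
Voltage across the parallel pair: V_p = I × R_p = 0.9838 × 75.99 = 74.76 V
R3 sees V_p directly, so P = V_p² / R3.
P_R3 = (74.76)² / 150 = 37.26 W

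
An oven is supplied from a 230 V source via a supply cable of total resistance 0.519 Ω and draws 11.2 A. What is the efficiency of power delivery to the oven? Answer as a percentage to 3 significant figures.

97.5 %

The supply cable carries the full 11.2 A.
P_line = I² R_line = (11.20)² × 0.519 = 65.10 W
P_source = V I = 230 × 11.20 = 2576 W; P_load = 2511 W
η = P_load / P_source = 2511 / 2576 = 0.9747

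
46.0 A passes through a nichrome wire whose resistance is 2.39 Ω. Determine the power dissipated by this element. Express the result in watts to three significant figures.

5060 W

With I and R stated, P = I²R applies in one step.
P = (46.00 A)² × 2.39 Ω = 5057 W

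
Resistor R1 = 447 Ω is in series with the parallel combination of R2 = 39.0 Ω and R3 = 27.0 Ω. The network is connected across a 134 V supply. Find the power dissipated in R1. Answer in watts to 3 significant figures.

Reduce the parallel pair to R_p first; the network is then a simple series string.
R_p = (39.0×27.0)/(39.0+27.0) = 15.95 Ω
R_total = 447 + 15.95 = 463.0 Ω
I = V / R_total = 134 / 463.0 = 0.2894 A
All the current flows through R1; use P = I²R.
P_R1 = (0.2894)² × 447 = 37.45 W

37.4 W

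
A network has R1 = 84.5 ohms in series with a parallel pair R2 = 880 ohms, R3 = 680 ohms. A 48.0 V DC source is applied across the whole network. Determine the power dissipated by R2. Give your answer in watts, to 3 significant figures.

1.76 W

Collapse R2‖R3 to a single equivalent, reducing the network to two series elements.
R_p = (880×680)/(880+680) = 383.6 Ω
R_total = 84.5 + 383.6 = 468.1 Ω
I = V / R_total = 48.0 / 468.1 = 0.1025 A
Voltage across the parallel pair: V_p = I × R_p = 0.1025 × 383.6 = 39.33 V
With V_p across R2, its power is V_p²/R2.
P_R2 = (39.33)² / 880 = 1.758 W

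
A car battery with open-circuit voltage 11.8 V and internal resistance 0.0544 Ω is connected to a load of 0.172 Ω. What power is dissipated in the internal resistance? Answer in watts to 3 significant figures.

148 W

r is in series with the load, so it carries the full circuit current — the loss in it is I²r.
I = ε / (r + R) = 11.8 / (0.0544 + 0.172) = 52.12 A
P_int = I² r = (52.12)² × 0.0544 = 147.8 W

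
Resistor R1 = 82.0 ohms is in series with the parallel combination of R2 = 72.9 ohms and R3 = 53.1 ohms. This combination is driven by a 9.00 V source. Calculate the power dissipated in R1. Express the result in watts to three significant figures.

0.523 W

Collapse R2‖R3 to a single equivalent, reducing the network to two series elements.
R_p = (72.9×53.1)/(72.9+53.1) = 30.72 Ω
R_total = 82.0 + 30.72 = 112.7 Ω
I = V / R_total = 9.00 / 112.7 = 0.07984 A
All the current flows through R1; use P = I²R.
P_R1 = (0.07984)² × 82.0 = 0.5227 W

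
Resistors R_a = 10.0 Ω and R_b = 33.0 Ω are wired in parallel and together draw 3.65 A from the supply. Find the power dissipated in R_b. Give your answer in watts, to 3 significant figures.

Parallel branches share V, not I — compute V via R_eq, then use V²/R for the target branch.
1/R_eq = 1/10.0 + 1/33.0 ⇒ R_eq = 7.674 Ω
V = I_total × R_eq = 3.650 × 7.674 = 28.01 V
P_R_b = V² / R_b = (28.01)² / 33.0 = 23.78 W

23.8 W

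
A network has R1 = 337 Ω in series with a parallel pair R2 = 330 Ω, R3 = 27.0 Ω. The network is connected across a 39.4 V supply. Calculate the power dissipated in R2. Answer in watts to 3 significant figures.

0.0224 W

First combine the parallel branches into one equivalent R_p, then R1 + R_p is a series pair.
R_p = (330×27.0)/(330+27.0) = 24.96 Ω
R_total = 337 + 24.96 = 362.0 Ω
I = V / R_total = 39.4 / 362.0 = 0.1089 A
Voltage across the parallel pair: V_p = I × R_p = 0.1089 × 24.96 = 2.717 V
R2 sees V_p directly, so P = V_p² / R2.
P_R2 = (2.717)² / 330 = 0.02237 W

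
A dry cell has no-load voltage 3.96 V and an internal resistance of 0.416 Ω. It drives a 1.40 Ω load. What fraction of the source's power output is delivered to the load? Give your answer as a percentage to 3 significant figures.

77.1 %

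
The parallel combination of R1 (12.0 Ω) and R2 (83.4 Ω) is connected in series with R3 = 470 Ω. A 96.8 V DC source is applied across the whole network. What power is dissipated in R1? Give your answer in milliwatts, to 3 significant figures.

372 mW

First find R_p for the parallel pair, then treat R_p + R3 as a series loop.
R_p = (12.0×83.4)/(12.0+83.4) = 10.49 Ω
R_total = R_p + 470 = 10.49 + 470 = 480.5 Ω
I = V / R_total = 96.8 / 480.5 = 0.2015 A
Voltage across the parallel pair: V_p = I × R_p = 0.2015 × 10.49 = 2.113 V
Use P = V²/R for R1 with V = V_p.
P_R1 = (2.113)² / 12.0 = 0.3722 W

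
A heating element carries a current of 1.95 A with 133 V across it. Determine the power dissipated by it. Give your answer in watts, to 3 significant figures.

Both the voltage across and the current through the element are known, so P = V I applies directly.
P = 133 V × 1.950 A = 259.3 W

259 W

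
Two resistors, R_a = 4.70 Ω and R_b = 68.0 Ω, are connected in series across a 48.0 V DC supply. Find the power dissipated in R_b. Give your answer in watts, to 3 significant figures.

29.6 W

In a series string the same current flows through every resistor — find that current, then P = I²R for the one we want.
R_total = 4.70 + 68.0 = 72.70 Ω
I = V / R_total = 48.0 / 72.70 = 0.6602 A
P_R_b = I² × R_b = (0.6602)² × 68.0 = 29.64 W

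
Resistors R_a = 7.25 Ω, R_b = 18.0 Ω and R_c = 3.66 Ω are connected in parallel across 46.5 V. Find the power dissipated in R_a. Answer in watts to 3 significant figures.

The supply voltage appears across each parallel branch — just use P = V²/R_a.
P_R_a = V² / R_a = (46.5)² / 7.25 Ω = 298.2 W

298 W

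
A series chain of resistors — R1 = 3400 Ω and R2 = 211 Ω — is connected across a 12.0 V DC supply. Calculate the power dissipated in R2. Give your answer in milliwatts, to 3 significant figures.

In a series string the same current flows through every resistor — find that current, then P = I²R for the one we want.
R_total = 3400 + 211 = 3611 Ω
I = V / R_total = 12.0 / 3611 = 0.003323 A
P_R2 = I² × R2 = (0.003323)² × 211 = 0.002330 W

2.33 mW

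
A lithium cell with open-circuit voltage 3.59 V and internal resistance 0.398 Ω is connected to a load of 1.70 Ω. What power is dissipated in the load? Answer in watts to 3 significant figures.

4.98 W

Find the circuit current first, then P = I²R for the load (series elements share I).
I = ε / (r + R) = 3.59 / (0.398 + 1.70) = 1.711 A
P_load = I² R = (1.711)² × 1.70 = 4.978 W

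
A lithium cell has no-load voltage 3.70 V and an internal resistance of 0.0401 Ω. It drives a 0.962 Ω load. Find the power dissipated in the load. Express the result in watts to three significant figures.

13.1 W

The internal resistance and the load are in series, so the same I flows through both; get I from ε/(r+R), then I²R for the load.
I = ε / (r + R) = 3.70 / (0.0401 + 0.962) = 3.692 A
P_load = I² R = (3.692)² × 0.962 = 13.11 W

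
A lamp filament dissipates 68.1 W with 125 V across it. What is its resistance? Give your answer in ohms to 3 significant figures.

229 Ω

Rearranging the power relation for the two known quantities gives R = V² / P.
R = (125)² / 68.1 = 229.4 Ω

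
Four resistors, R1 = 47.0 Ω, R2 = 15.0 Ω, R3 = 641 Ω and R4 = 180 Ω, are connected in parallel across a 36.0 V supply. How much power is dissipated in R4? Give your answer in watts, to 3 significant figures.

Every branch has 36.0 V across it, so for R4 the power is simply V²/R.
P_R4 = V² / R4 = (36.0)² / 180 Ω = 7.200 W

7.20 W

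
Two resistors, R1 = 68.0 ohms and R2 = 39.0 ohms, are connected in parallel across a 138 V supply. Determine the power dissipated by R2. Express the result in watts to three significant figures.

488 W

R2 sits directly across the source, so P = V²/R with V = 138 V.
P_R2 = V² / R2 = (138)² / 39.0 Ω = 488.3 W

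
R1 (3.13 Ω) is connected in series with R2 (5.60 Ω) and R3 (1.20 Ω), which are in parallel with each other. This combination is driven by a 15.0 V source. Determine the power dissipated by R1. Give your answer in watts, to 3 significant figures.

41.5 W

First combine the parallel branches into one equivalent R_p, then R1 + R_p is a series pair.
R_p = (5.60×1.20)/(5.60+1.20) = 0.9882 Ω
R_total = 3.13 + 0.9882 = 4.118 Ω
I = V / R_total = 15.0 / 4.118 = 3.642 A
R1 is in the main series path, so its power is I²R1.
P_R1 = (3.642)² × 3.13 = 41.52 W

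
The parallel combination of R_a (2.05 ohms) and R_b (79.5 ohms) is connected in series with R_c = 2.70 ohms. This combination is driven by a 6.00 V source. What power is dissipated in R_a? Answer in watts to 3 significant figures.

First find R_p for the parallel pair, then treat R_p + R_c as a series loop.
R_p = (2.05×79.5)/(2.05+79.5) = 1.998 Ω
R_total = R_p + 2.70 = 1.998 + 2.70 = 4.698 Ω
I = V / R_total = 6.00 / 4.698 = 1.277 A
Voltage across the parallel pair: V_p = I × R_p = 1.277 × 1.998 = 2.552 V
R_a sits across V_p; its power is V_p²/R.
P_R_a = (2.552)² / 2.05 = 3.177 W

3.18 W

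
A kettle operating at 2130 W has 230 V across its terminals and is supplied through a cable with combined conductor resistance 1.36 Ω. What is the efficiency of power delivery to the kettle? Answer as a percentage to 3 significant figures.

94.8 %

I = P / V = 2130 / 230 = 9.261 A through the cable.
P_line = I² R_line = (9.261)² × 1.36 = 116.6 W
P_source = P_load + P_line = 2130 + 116.6 = 2247 W
η = P_load / P_source = 2130 / 2247 = 0.9481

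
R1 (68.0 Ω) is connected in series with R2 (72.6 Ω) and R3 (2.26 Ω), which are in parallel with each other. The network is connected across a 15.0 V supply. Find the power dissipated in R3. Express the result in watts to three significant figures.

Reduce the parallel pair to R_p first; the network is then a simple series string.
R_p = (72.6×2.26)/(72.6+2.26) = 2.192 Ω
R_total = 68.0 + 2.192 = 70.19 Ω
I = V / R_total = 15.0 / 70.19 = 0.2137 A
Voltage across the parallel pair: V_p = I × R_p = 0.2137 × 2.192 = 0.4684 V
R3 is across V_p, so use P = V²/R for that branch.
P_R3 = (0.4684)² / 2.26 = 0.09707 W

0.0971 W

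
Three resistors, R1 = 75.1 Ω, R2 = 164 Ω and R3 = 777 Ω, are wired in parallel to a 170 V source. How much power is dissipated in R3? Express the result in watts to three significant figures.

37.2 W

Parallel branches share the same voltage; P = V²/R gives the branch power in one step.
P_R3 = V² / R3 = (170)² / 777 Ω = 37.19 W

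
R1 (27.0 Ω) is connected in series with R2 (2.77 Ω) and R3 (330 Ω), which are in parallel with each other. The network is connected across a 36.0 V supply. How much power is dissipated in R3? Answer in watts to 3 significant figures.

0.0335 W

Replace R2 and R3 with their parallel equivalent so the circuit becomes R1 in series with R_p.
R_p = (2.77×330)/(2.77+330) = 2.747 Ω
R_total = 27.0 + 2.747 = 29.75 Ω
I = V / R_total = 36.0 / 29.75 = 1.210 A
Voltage across the parallel pair: V_p = I × R_p = 1.210 × 2.747 = 3.324 V
With V_p across R3, its power is V_p²/R3.
P_R3 = (3.324)² / 330 = 0.03349 W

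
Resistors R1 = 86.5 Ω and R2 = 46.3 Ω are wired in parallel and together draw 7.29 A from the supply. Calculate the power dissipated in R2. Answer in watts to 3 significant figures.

We need the common branch voltage; get it from I_total × R_eq, then P = V²/R for the branch.
1/R_eq = 1/86.5 + 1/46.3 ⇒ R_eq = 30.16 Ω
V = I_total × R_eq = 7.290 × 30.16 = 219.9 V
P_R2 = V² / R2 = (219.9)² / 46.3 = 1044 W

1040 W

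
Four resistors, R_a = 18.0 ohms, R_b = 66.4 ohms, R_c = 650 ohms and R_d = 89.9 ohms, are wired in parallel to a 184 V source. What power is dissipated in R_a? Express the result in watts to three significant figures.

Each parallel branch sees the full supply voltage, so P = V²/R applies directly to the target branch.
P_R_a = V² / R_a = (184)² / 18.0 Ω = 1881 W

1880 W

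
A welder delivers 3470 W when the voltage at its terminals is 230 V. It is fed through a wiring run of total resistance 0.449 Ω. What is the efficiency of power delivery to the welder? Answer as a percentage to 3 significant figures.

97.1 %

I = P / V = 3470 / 230 = 15.09 A through the wiring run.
P_line = I² R_line = (15.09)² × 0.449 = 102.2 W
P_source = P_load + P_line = 3470 + 102.2 = 3572 W
η = P_load / P_source = 3470 / 3572 = 0.9714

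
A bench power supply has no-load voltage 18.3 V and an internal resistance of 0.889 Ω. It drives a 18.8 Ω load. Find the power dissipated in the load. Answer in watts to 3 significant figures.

The internal resistance and the load are in series, so the same I flows through both; get I from ε/(r+R), then I²R for the load.
I = ε / (r + R) = 18.3 / (0.889 + 18.8) = 0.9295 A
P_load = I² R = (0.9295)² × 18.8 = 16.24 W

16.2 W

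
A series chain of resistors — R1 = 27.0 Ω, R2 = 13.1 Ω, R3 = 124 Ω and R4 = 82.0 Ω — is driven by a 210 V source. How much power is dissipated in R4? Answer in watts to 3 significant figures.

The current is common to all series resistors; compute it, then apply P = I²R for the target.
R_total = 27.0 + 13.1 + 124 + 82.0 = 246.1 Ω
I = V / R_total = 210 / 246.1 = 0.8533 A
P_R4 = I² × R4 = (0.8533)² × 82.0 = 59.71 W

59.7 W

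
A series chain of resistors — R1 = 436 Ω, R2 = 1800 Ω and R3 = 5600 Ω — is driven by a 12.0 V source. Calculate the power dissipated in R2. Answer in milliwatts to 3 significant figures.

Series elements share the same current, so find I first, then use P = I²R.
R_total = 436 + 1800 + 5600 = 7836 Ω
I = V / R_total = 12.0 / 7836 = 0.001531 A
P_R2 = I² × R2 = (0.001531)² × 1800 = 0.004221 W

4.22 mW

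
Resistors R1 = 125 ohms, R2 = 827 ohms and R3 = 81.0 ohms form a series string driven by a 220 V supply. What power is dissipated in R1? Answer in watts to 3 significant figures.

5.67 W

Series elements share the same current, so find I first, then use P = I²R.
R_total = 125 + 827 + 81.0 = 1033 Ω
I = V / R_total = 220 / 1033 = 0.2130 A
P_R1 = I² × R1 = (0.2130)² × 125 = 5.670 W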